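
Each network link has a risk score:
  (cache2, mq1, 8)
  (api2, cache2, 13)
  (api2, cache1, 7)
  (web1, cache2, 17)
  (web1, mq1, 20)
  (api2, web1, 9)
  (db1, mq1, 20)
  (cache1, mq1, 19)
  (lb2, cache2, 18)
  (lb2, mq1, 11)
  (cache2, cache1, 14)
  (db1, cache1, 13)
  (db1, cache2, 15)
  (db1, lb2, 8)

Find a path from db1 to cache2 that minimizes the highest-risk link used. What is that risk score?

Checking several routes:
db1 → cache2: max(15) = 15
db1 → cache1 → cache2: max(13, 14) = 14
db1 → cache1 → api2 → web1 → cache2: max(13, 7, 9, 17) = 17
db1 → cache1 → api2 → cache2: max(13, 7, 13) = 13
db1 → lb2 → mq1 → cache2: max(8, 11, 8) = 11
db1 → lb2 → cache2: max(8, 18) = 18
The minimum achievable maximum is 11.

11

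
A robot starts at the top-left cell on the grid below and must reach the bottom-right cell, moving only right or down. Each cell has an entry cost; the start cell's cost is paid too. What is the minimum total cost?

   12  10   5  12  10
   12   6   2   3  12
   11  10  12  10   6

One optimal route is (0,0) (0,1) (0,2) (1,2) (1,3) (2,3) (2,4).
Its cost is 12 + 10 + 5 + 2 + 3 + 10 + 6 = 48.
For comparison, the top-then-right route costs 67.

48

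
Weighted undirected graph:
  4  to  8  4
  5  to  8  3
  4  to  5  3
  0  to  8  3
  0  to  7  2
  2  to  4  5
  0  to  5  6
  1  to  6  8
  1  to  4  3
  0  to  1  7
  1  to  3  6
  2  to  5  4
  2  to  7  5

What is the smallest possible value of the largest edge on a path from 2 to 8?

Comparing a few candidate routes:
2 -> 7 -> 0 -> 8: max(5, 2, 3) = 5
2 -> 5 -> 8: max(4, 3) = 4
2 -> 5 -> 4 -> 8: max(4, 3, 4) = 4
The minimum achievable maximum is 4.

4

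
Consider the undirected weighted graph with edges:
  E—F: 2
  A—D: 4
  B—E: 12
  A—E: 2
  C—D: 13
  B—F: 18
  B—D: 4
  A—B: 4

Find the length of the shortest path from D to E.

6

Paths from D to E:
D - B - A - E: 4 + 4 + 2 = 10
D - A - B - F - E: 4 + 4 + 18 + 2 = 28
D - B - F - E: 4 + 18 + 2 = 24
D - A - E: 4 + 2 = 6
D - B - E: 4 + 12 = 16
D - A - B - E: 4 + 4 + 12 = 20
The minimum is 6.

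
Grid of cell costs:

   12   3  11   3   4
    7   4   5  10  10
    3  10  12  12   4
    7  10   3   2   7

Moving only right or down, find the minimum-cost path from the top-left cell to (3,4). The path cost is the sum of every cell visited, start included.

48

Best path: (0,0)→(0,1)→(1,1)→(1,2)→(2,2)→(3,2)→(3,3)→(3,4)
Cost: 12 + 3 + 4 + 5 + 12 + 3 + 2 + 7 = 48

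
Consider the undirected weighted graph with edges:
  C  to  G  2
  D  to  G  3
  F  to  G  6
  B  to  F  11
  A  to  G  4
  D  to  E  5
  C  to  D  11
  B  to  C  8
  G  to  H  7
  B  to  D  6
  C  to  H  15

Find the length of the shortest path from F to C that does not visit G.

19

Candidate routes:
F -> B -> C: 11 + 8 = 19
F -> B -> D -> C: 11 + 6 + 11 = 28
The minimum is 19.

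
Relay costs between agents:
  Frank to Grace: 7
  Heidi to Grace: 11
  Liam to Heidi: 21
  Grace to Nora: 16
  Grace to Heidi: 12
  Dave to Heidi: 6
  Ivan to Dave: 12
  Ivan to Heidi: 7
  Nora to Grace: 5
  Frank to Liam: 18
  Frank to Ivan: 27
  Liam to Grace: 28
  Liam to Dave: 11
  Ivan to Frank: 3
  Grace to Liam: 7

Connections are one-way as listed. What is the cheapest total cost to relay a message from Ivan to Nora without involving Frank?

34

Routes from Ivan to Nora avoiding Frank:
Ivan → Heidi → Grace → Nora: 7 + 11 + 16 = 34
Ivan → Dave → Heidi → Grace → Nora: 12 + 6 + 11 + 16 = 45
Best route has total 34.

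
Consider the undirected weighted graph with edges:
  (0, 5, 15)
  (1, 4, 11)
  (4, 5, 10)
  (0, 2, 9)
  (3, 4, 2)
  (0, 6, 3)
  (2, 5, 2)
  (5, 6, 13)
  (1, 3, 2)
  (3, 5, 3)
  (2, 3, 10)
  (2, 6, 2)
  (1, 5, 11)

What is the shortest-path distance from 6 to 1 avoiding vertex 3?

15

Comparing a few candidate routes:
6-5-1: 13 + 11 = 24
6-2-5-1: 2 + 2 + 11 = 15
6-2-5-4-1: 2 + 2 + 10 + 11 = 25
Best route has total 15.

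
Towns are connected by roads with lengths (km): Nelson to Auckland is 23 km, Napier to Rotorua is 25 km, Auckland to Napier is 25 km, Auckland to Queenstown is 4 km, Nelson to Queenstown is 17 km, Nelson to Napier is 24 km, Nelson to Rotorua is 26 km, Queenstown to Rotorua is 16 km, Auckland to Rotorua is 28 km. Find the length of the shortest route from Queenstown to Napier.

Comparing a few candidate routes:
Queenstown → Auckland → Napier: 4 + 25 = 29
Queenstown → Auckland → Rotorua → Napier: 4 + 28 + 25 = 57
Queenstown → Nelson → Napier: 17 + 24 = 41
Queenstown → Rotorua → Napier: 16 + 25 = 41
Queenstown → Auckland → Nelson → Napier: 4 + 23 + 24 = 51
Best route has total 29 km.

29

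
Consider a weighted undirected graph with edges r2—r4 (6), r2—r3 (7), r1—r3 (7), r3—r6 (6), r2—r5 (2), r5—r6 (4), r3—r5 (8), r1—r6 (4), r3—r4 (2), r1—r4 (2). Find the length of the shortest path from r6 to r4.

6

Comparing a few candidate routes:
r6→r1→r3→r4: 4 + 7 + 2 = 13
r6→r1→r4: 4 + 2 = 6
r6→r5→r2→r4: 4 + 2 + 6 = 12
r6→r3→r4: 6 + 2 = 8
The minimum is 6.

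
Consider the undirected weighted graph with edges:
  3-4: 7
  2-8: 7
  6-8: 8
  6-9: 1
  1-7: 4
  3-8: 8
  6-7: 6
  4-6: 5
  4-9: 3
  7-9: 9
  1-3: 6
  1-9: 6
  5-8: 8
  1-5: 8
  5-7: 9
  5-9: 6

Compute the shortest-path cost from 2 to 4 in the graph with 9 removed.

A few of the 2→4 routes:
2→8→5→1→7→6→4: 7 + 8 + 8 + 4 + 6 + 5 = 38
2→8→6→4: 7 + 8 + 5 = 20
2→8→5→1→3→4: 7 + 8 + 8 + 6 + 7 = 36
2→8→5→7→6→4: 7 + 8 + 9 + 6 + 5 = 35
2→8→3→1→7→6→4: 7 + 8 + 6 + 4 + 6 + 5 = 36
2→8→3→4: 7 + 8 + 7 = 22
Shortest: 20.

20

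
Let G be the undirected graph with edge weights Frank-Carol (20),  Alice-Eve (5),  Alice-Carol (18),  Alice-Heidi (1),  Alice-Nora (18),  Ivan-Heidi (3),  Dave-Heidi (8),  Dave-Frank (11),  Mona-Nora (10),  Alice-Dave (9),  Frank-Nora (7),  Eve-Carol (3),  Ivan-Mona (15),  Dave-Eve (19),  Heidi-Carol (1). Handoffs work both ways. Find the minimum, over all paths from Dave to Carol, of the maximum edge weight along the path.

8

Some routes from Dave to Carol:
Dave-Alice-Heidi-Carol: max(9, 1, 1) = 9
Dave-Heidi-Carol: max(8, 1) = 8
Dave-Alice-Eve-Carol: max(9, 5, 3) = 9
Dave-Heidi-Alice-Eve-Carol: max(8, 1, 5, 3) = 8
Smallest bottleneck: 8.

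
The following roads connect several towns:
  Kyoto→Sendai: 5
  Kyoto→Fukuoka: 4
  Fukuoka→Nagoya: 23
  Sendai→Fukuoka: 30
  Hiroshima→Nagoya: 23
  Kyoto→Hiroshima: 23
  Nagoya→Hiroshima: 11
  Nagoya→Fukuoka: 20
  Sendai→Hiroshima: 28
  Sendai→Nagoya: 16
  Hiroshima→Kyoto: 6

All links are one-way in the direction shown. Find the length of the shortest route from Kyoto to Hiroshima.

A few of the Kyoto→Hiroshima routes:
Kyoto -> Sendai -> Nagoya -> Hiroshima: 5 + 16 + 11 = 32
Kyoto -> Fukuoka -> Nagoya -> Hiroshima: 4 + 23 + 11 = 38
Kyoto -> Hiroshima: 23
Kyoto -> Sendai -> Hiroshima: 5 + 28 = 33
Shortest: 23.

23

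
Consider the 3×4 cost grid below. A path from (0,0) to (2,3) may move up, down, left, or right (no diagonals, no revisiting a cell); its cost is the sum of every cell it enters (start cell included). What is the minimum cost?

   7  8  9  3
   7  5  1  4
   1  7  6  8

32

Cheapest: [0,0] -> [1,0] -> [1,1] -> [1,2] -> [1,3] -> [2,3]
  7 + 7 + 5 + 1 + 4 + 8 = 32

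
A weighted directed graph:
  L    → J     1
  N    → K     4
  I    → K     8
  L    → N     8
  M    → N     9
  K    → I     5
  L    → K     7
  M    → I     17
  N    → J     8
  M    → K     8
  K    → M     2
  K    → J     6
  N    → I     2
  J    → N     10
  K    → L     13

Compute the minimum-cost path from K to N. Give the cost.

11

Checking several routes:
K-L-N: 13 + 8 = 21
K-J-N: 6 + 10 = 16
K-M-N: 2 + 9 = 11
Best route has total 11.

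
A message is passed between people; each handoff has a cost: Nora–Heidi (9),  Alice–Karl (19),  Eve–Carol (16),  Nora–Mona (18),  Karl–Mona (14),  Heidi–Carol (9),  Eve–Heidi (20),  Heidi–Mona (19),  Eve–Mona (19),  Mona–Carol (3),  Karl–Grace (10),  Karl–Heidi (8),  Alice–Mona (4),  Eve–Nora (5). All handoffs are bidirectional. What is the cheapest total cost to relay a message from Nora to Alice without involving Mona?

Candidate routes:
Nora -> Heidi -> Karl -> Alice: 9 + 8 + 19 = 36
Nora -> Eve -> Carol -> Heidi -> Karl -> Alice: 5 + 16 + 9 + 8 + 19 = 57
Nora -> Eve -> Heidi -> Karl -> Alice: 5 + 20 + 8 + 19 = 52
Shortest: 36.

36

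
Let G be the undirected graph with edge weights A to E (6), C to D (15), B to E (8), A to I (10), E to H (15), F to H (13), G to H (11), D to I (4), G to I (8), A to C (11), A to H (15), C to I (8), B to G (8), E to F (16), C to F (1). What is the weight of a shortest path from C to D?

12

A few of the C→D routes:
C→A→I→D: 11 + 10 + 4 = 25
C→D: 15
C→I→D: 8 + 4 = 12
Shortest: 12.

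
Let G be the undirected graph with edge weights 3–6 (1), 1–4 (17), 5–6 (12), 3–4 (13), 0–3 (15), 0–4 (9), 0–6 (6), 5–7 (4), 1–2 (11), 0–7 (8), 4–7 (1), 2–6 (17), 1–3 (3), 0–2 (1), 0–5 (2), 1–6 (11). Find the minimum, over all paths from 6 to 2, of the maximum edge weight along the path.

6

Some routes from 6 to 2:
6 → 5 → 7 → 0 → 2: max(12, 4, 8, 1) = 12
6 → 1 → 2: max(11, 11) = 11
6 → 5 → 0 → 2: max(12, 2, 1) = 12
6 → 0 → 2: max(6, 1) = 6
6 → 3 → 1 → 2: max(1, 3, 11) = 11
The minimum achievable maximum is 6.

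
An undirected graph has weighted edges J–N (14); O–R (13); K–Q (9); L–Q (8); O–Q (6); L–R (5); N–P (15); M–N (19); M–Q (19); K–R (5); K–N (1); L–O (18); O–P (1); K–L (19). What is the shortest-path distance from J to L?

A few of the J→L routes:
J→N→K→R→L: 14 + 1 + 5 + 5 = 25
J→N→K→Q→L: 14 + 1 + 9 + 8 = 32
J→N→K→L: 14 + 1 + 19 = 34
Best route has total 25.

25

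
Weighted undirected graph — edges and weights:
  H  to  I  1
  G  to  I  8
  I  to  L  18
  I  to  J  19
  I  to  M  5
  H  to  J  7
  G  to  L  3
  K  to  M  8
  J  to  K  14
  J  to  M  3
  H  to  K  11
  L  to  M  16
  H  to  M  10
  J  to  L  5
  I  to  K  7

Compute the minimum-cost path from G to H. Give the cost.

9

Checking several routes:
G → L → J → H: 3 + 5 + 7 = 15
G → L → J → M → I → H: 3 + 5 + 3 + 5 + 1 = 17
G → I → H: 8 + 1 = 9
The minimum is 9.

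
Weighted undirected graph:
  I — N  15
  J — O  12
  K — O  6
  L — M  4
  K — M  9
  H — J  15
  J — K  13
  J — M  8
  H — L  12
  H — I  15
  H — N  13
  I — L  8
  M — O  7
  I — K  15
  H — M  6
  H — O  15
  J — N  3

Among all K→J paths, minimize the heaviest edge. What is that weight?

Comparing a few candidate routes:
K -> O -> M -> J: max(6, 7, 8) = 8
K -> M -> H -> N -> J: max(9, 6, 13, 3) = 13
K -> O -> J: max(6, 12) = 12
K -> M -> O -> J: max(9, 7, 12) = 12
K -> M -> J: max(9, 8) = 9
Smallest bottleneck: 8.

8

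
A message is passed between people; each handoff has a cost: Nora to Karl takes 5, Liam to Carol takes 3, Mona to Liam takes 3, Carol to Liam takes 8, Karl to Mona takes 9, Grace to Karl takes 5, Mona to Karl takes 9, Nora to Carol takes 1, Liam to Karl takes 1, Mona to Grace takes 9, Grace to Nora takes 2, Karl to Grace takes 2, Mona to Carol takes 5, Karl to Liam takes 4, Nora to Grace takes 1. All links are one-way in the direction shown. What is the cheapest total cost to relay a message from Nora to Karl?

5

Routes from Nora to Karl:
Nora-Karl: 5
Nora-Grace-Karl: 1 + 5 = 6
Nora-Carol-Liam-Karl: 1 + 8 + 1 = 10
Best route has total 5.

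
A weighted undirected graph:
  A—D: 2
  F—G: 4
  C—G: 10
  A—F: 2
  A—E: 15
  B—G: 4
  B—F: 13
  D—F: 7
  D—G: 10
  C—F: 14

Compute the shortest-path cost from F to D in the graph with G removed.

Paths from F to D avoiding G:
F → D: 7
F → A → D: 2 + 2 = 4
Shortest: 4.

4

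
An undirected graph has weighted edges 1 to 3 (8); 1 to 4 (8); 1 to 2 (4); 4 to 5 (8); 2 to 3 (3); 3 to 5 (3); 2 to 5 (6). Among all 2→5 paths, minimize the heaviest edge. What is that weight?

3

Some routes from 2 to 5:
2 -> 1 -> 3 -> 5: max(4, 8, 3) = 8
2 -> 5: max(6) = 6
2 -> 3 -> 5: max(3, 3) = 3
Best route has worst link 3.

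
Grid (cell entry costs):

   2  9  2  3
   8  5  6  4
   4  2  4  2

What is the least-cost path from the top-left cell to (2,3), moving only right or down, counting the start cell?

22

Path [0,0] → [0,1] → [0,2] → [0,3] → [1,3] → [2,3]: 2 + 9 + 2 + 3 + 4 + 2 = 22.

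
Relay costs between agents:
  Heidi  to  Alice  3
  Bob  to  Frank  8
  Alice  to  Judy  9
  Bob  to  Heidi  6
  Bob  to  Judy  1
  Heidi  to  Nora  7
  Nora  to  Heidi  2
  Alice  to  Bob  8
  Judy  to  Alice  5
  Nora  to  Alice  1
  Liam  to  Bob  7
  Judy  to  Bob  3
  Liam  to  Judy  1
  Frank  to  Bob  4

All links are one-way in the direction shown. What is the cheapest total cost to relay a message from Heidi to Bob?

Comparing a few candidate routes:
Heidi -> Nora -> Alice -> Bob: 7 + 1 + 8 = 16
Heidi -> Alice -> Bob: 3 + 8 = 11
Heidi -> Alice -> Judy -> Bob: 3 + 9 + 3 = 15
Best route has total 11.

11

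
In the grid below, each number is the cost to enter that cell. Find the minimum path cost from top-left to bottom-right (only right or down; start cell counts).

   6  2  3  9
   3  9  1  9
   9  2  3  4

Path r0c0 -> r0c1 -> r0c2 -> r1c2 -> r2c2 -> r2c3: 6 + 2 + 3 + 1 + 3 + 4 = 19.
(Top row then right column would cost 33.)

19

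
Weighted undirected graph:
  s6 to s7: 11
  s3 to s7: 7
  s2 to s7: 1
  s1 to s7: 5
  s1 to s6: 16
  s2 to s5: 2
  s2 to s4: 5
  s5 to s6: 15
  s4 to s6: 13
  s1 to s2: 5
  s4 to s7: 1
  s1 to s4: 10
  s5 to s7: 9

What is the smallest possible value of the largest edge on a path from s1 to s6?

Comparing a few candidate routes:
s1 → s2 → s7 → s6: max(5, 1, 11) = 11
s1 → s2 → s4 → s7 → s6: max(5, 5, 1, 11) = 11
s1 → s7 → s6: max(5, 11) = 11
s1 → s2 → s5 → s7 → s6: max(5, 2, 9, 11) = 11
The minimum achievable maximum is 11.

11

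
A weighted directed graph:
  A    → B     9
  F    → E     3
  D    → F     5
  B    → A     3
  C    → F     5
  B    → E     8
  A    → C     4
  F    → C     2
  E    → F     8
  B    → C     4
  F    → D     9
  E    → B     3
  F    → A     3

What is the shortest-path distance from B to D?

18

Paths from B to D:
B → C → F → D: 4 + 5 + 9 = 18
B → A → C → F → D: 3 + 4 + 5 + 9 = 21
B → E → F → D: 8 + 8 + 9 = 25
Best route has total 18.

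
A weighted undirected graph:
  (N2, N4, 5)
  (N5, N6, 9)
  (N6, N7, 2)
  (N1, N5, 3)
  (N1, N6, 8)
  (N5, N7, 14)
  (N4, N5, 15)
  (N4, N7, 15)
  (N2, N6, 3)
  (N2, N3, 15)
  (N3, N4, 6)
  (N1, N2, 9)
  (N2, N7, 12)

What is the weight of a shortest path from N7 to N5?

Some routes from N7 to N5:
N7→N6→N1→N5: 2 + 8 + 3 = 13
N7→N5: 14
N7→N6→N5: 2 + 9 = 11
N7→N6→N2→N1→N5: 2 + 3 + 9 + 3 = 17
Shortest: 11.

11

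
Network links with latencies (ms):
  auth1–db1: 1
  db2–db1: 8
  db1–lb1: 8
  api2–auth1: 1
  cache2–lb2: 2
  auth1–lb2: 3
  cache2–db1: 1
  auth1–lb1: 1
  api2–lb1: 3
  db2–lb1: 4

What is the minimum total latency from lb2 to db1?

3

Checking several routes:
lb2 → auth1 → db1: 3 + 1 = 4
lb2 → auth1 → lb1 → db1: 3 + 1 + 8 = 12
lb2 → cache2 → db1: 2 + 1 = 3
Shortest: 3 ms.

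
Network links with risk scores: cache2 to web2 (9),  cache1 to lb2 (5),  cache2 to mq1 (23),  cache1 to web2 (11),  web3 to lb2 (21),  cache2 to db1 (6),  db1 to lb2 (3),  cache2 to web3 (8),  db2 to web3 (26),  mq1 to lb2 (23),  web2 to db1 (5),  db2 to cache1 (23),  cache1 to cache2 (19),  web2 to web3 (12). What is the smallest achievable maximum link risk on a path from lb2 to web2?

5

Checking several routes:
lb2 → db1 → web2: max(3, 5) = 5
lb2 → db1 → cache2 → web2: max(3, 6, 9) = 9
lb2 → db1 → cache2 → web3 → web2: max(3, 6, 8, 12) = 12
lb2 → cache1 → web2: max(5, 11) = 11
Smallest bottleneck: 5.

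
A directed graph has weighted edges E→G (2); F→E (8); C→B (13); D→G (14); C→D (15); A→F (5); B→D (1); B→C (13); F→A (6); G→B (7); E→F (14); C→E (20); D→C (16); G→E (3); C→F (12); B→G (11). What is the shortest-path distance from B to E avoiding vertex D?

14

Candidate routes:
B - C - F - E: 13 + 12 + 8 = 33
B - C - E: 13 + 20 = 33
B - G - E: 11 + 3 = 14
Best route has total 14.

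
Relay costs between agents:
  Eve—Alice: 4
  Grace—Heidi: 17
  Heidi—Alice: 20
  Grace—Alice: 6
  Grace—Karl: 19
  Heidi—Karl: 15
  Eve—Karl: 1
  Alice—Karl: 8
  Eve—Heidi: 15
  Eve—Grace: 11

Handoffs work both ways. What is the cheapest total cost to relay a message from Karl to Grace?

11

Comparing a few candidate routes:
Karl - Eve - Grace: 1 + 11 = 12
Karl - Heidi - Grace: 15 + 17 = 32
Karl - Alice - Eve - Grace: 8 + 4 + 11 = 23
Karl - Alice - Grace: 8 + 6 = 14
Karl - Grace: 19
Karl - Eve - Alice - Grace: 1 + 4 + 6 = 11
Best route has total 11.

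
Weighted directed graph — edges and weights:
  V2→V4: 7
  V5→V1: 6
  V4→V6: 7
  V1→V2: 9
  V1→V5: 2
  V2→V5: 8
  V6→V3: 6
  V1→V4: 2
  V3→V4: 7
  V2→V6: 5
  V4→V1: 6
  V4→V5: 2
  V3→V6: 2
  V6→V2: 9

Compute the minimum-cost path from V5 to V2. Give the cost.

15

Paths from V5 to V2:
V5→V1→V4→V6→V2: 6 + 2 + 7 + 9 = 24
V5→V1→V2: 6 + 9 = 15
Best route has total 15.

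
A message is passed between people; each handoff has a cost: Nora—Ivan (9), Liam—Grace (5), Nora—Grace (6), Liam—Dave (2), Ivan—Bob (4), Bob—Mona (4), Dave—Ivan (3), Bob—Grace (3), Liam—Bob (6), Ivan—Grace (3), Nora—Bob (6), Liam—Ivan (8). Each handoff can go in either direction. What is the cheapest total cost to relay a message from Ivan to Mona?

Comparing a few candidate routes:
Ivan→Dave→Liam→Bob→Mona: 3 + 2 + 6 + 4 = 15
Ivan→Grace→Bob→Mona: 3 + 3 + 4 = 10
Ivan→Bob→Mona: 4 + 4 = 8
Shortest: 8.

8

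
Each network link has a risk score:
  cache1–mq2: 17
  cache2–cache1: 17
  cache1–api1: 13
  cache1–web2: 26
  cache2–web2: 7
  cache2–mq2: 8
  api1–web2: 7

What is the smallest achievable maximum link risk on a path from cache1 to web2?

Candidate routes:
cache1 → cache2 → web2: max(17, 7) = 17
cache1 → web2: max(26) = 26
cache1 → api1 → web2: max(13, 7) = 13
cache1 → mq2 → cache2 → web2: max(17, 8, 7) = 17
Smallest bottleneck: 13.

13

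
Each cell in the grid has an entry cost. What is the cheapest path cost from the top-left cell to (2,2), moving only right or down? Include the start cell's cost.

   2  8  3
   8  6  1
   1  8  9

Best path: (0,0) -> (0,1) -> (0,2) -> (1,2) -> (2,2)
Cost: 2 + 8 + 3 + 1 + 9 = 23

23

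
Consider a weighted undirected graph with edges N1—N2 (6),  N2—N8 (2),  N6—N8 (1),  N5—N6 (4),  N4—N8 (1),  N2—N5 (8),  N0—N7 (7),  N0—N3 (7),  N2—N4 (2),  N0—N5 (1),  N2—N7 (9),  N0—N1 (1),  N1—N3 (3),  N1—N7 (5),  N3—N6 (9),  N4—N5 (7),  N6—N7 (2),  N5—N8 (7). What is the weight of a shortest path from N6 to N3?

Comparing a few candidate routes:
N6 -> N3: 9
N6 -> N7 -> N1 -> N3: 2 + 5 + 3 = 10
N6 -> N5 -> N0 -> N1 -> N3: 4 + 1 + 1 + 3 = 9
Shortest: 9.

9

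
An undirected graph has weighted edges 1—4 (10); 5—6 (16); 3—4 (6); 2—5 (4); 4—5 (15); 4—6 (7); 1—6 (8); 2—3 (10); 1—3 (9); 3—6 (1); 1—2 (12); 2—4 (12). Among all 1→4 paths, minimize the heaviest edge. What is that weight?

A few of the 1→4 routes:
1 -> 3 -> 6 -> 4: max(9, 1, 7) = 9
1 -> 6 -> 3 -> 4: max(8, 1, 6) = 8
1 -> 3 -> 4: max(9, 6) = 9
1 -> 4: max(10) = 10
1 -> 6 -> 4: max(8, 7) = 8
Best route has worst link 8.

8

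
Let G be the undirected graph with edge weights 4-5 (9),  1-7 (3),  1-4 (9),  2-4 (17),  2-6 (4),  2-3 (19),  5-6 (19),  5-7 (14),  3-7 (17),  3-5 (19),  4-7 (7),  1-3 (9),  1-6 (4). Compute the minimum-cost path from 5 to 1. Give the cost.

Checking several routes:
5 → 6 → 1: 19 + 4 = 23
5 → 7 → 4 → 1: 14 + 7 + 9 = 30
5 → 7 → 1: 14 + 3 = 17
5 → 3 → 1: 19 + 9 = 28
5 → 4 → 1: 9 + 9 = 18
5 → 4 → 7 → 1: 9 + 7 + 3 = 19
Best route has total 17.

17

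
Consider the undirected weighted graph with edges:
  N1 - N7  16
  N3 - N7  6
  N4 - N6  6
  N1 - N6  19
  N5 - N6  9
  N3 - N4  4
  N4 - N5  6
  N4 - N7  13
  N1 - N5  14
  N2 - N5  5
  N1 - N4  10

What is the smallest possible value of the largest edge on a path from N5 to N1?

10

Comparing a few candidate routes:
N5 → N1: max(14) = 14
N5 → N6 → N4 → N3 → N7 → N1: max(9, 6, 4, 6, 16) = 16
N5 → N4 → N1: max(6, 10) = 10
N5 → N6 → N4 → N1: max(9, 6, 10) = 10
The minimum achievable maximum is 10.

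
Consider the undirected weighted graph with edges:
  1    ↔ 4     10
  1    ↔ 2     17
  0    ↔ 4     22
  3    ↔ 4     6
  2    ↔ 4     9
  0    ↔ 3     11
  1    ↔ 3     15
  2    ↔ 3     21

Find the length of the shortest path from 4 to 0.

Comparing a few candidate routes:
4 → 3 → 0: 6 + 11 = 17
4 → 2 → 1 → 3 → 0: 9 + 17 + 15 + 11 = 52
4 → 0: 22
4 → 2 → 3 → 0: 9 + 21 + 11 = 41
4 → 1 → 3 → 0: 10 + 15 + 11 = 36
Best route has total 17.

17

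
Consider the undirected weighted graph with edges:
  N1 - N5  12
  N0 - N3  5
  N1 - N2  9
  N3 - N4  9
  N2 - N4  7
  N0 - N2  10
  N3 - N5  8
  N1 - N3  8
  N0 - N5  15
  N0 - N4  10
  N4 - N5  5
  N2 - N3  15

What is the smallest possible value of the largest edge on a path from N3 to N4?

A few of the N3→N4 routes:
N3 -> N5 -> N4: max(8, 5) = 8
N3 -> N4: max(9) = 9
N3 -> N1 -> N2 -> N4: max(8, 9, 7) = 9
The minimum achievable maximum is 8.

8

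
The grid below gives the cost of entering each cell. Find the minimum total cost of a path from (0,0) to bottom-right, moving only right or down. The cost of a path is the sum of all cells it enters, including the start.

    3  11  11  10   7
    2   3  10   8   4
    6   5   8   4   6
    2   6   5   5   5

34

One optimal route is [0,0] -> [1,0] -> [1,1] -> [2,1] -> [3,1] -> [3,2] -> [3,3] -> [3,4].
Its cost is 3 + 2 + 3 + 5 + 6 + 5 + 5 + 5 = 34.
For comparison, the top-then-right route costs 57.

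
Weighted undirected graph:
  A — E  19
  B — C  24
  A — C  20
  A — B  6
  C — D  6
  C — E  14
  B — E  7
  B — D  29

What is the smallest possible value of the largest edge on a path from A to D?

14

Comparing a few candidate routes:
A-E-C-D: max(19, 14, 6) = 19
A-B-E-C-D: max(6, 7, 14, 6) = 14
A-E-B-C-D: max(19, 7, 24, 6) = 24
A-C-D: max(20, 6) = 20
A-B-C-D: max(6, 24, 6) = 24
The minimum achievable maximum is 14.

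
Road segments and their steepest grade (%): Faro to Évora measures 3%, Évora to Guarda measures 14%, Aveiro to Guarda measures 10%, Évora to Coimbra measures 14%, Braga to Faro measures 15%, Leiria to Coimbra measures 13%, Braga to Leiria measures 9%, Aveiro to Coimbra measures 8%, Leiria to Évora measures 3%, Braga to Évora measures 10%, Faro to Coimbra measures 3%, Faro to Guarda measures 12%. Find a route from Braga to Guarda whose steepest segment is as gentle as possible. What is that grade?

10

Comparing a few candidate routes:
Braga - Évora - Faro - Coimbra - Aveiro - Guarda: max(10, 3, 3, 8, 10) = 10
Braga - Évora - Faro - Guarda: max(10, 3, 12) = 12
Braga - Leiria - Évora - Faro - Guarda: max(9, 3, 3, 12) = 12
Braga - Leiria - Évora - Faro - Coimbra - Aveiro - Guarda: max(9, 3, 3, 3, 8, 10) = 10
Smallest bottleneck: 10%.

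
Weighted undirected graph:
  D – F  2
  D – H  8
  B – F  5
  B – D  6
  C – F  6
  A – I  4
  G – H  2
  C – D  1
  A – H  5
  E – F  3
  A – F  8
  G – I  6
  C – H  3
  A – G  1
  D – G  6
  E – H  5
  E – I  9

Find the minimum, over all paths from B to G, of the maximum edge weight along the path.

5

A few of the B→G routes:
B-F-E-H-G: max(5, 3, 5, 2) = 5
B-F-D-C-H-G: max(5, 2, 1, 3, 2) = 5
B-F-D-C-H-A-G: max(5, 2, 1, 3, 5, 1) = 5
B-F-E-H-A-G: max(5, 3, 5, 5, 1) = 5
The minimum achievable maximum is 5.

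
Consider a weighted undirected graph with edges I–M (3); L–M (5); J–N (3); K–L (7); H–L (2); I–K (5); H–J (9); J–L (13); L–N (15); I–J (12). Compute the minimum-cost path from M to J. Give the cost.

Checking several routes:
M -> L -> H -> J: 5 + 2 + 9 = 16
M -> L -> J: 5 + 13 = 18
M -> I -> J: 3 + 12 = 15
The minimum is 15.

15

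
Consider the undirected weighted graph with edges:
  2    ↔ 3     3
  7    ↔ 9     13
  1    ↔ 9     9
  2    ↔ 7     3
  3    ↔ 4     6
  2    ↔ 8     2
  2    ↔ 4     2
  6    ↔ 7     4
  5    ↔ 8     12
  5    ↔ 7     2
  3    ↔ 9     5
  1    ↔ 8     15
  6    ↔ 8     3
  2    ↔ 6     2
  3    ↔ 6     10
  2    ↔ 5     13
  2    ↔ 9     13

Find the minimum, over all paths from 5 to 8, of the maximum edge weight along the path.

3

Checking several routes:
5-7-6-2-8: max(2, 4, 2, 2) = 4
5-7-6-3-2-8: max(2, 4, 10, 3, 2) = 10
5-7-2-6-8: max(2, 3, 2, 3) = 3
5-7-6-3-4-2-8: max(2, 4, 10, 6, 2, 2) = 10
5-7-2-8: max(2, 3, 2) = 3
5-7-6-8: max(2, 4, 3) = 4
The minimum achievable maximum is 3.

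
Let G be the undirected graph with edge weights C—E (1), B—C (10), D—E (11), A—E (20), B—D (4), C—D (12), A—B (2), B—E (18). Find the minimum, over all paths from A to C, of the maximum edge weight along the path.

10

A few of the A→C routes:
A -> B -> D -> C: max(2, 4, 12) = 12
A -> B -> C: max(2, 10) = 10
A -> B -> E -> C: max(2, 18, 1) = 18
A -> B -> D -> E -> C: max(2, 4, 11, 1) = 11
A -> B -> E -> D -> C: max(2, 18, 11, 12) = 18
The minimum achievable maximum is 10.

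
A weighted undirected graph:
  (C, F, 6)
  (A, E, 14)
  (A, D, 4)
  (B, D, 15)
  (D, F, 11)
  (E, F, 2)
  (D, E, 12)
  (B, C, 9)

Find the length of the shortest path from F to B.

Paths from F to B:
F-C-B: 6 + 9 = 15
F-D-B: 11 + 15 = 26
F-E-D-B: 2 + 12 + 15 = 29
F-E-A-D-B: 2 + 14 + 4 + 15 = 35
The minimum is 15.

15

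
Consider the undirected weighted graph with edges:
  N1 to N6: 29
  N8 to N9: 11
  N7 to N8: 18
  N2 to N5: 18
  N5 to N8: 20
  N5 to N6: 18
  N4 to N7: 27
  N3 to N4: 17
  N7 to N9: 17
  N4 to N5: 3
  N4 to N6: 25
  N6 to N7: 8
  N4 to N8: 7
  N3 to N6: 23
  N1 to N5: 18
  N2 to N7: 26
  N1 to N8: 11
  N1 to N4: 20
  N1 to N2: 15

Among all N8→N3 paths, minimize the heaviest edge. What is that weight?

17

Comparing a few candidate routes:
N8 → N1 → N5 → N4 → N3: max(11, 18, 3, 17) = 18
N8 → N4 → N3: max(7, 17) = 17
N8 → N1 → N2 → N5 → N4 → N3: max(11, 15, 18, 3, 17) = 18
Smallest bottleneck: 17.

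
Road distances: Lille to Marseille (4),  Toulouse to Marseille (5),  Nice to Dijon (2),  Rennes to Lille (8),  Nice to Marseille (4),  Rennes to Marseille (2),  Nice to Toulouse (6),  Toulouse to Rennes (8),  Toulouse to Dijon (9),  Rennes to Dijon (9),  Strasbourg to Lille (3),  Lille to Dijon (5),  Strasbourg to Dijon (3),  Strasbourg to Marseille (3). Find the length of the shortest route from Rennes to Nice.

6

Comparing a few candidate routes:
Rennes - Marseille - Strasbourg - Dijon - Nice: 2 + 3 + 3 + 2 = 10
Rennes - Dijon - Nice: 9 + 2 = 11
Rennes - Marseille - Nice: 2 + 4 = 6
Shortest: 6.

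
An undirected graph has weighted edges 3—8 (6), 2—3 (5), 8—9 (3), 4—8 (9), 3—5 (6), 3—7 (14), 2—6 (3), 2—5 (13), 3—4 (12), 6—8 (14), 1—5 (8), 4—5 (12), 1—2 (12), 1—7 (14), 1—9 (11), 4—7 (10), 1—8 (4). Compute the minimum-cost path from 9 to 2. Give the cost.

Checking several routes:
9 -> 8 -> 3 -> 2: 3 + 6 + 5 = 14
9 -> 1 -> 2: 11 + 12 = 23
9 -> 8 -> 1 -> 5 -> 3 -> 2: 3 + 4 + 8 + 6 + 5 = 26
9 -> 8 -> 1 -> 2: 3 + 4 + 12 = 19
9 -> 8 -> 6 -> 2: 3 + 14 + 3 = 20
Shortest: 14.

14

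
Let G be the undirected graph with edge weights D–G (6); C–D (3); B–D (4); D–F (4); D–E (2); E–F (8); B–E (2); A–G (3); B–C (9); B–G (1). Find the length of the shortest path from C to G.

8

A few of the C→G routes:
C -> D -> E -> B -> G: 3 + 2 + 2 + 1 = 8
C -> B -> G: 9 + 1 = 10
C -> D -> B -> G: 3 + 4 + 1 = 8
C -> D -> G: 3 + 6 = 9
Best route has total 8.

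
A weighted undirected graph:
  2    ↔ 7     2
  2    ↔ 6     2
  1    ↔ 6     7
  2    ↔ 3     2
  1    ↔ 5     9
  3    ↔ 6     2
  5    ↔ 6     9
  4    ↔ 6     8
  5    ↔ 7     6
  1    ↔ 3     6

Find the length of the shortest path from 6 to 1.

A few of the 6→1 routes:
6→5→1: 9 + 9 = 18
6→1: 7
6→3→1: 2 + 6 = 8
6→2→3→1: 2 + 2 + 6 = 10
Shortest: 7.

7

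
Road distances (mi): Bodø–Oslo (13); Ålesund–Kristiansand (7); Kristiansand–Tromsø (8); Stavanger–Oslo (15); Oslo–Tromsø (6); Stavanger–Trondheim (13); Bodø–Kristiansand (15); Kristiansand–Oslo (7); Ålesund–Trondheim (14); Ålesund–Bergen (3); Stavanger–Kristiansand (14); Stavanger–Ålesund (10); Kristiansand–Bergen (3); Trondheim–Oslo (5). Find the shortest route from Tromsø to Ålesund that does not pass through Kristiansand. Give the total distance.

Some routes from Tromsø to Ålesund avoiding Kristiansand:
Tromsø -> Oslo -> Stavanger -> Ålesund: 6 + 15 + 10 = 31
Tromsø -> Oslo -> Trondheim -> Stavanger -> Ålesund: 6 + 5 + 13 + 10 = 34
Tromsø -> Oslo -> Trondheim -> Ålesund: 6 + 5 + 14 = 25
Best route has total 25 mi.

25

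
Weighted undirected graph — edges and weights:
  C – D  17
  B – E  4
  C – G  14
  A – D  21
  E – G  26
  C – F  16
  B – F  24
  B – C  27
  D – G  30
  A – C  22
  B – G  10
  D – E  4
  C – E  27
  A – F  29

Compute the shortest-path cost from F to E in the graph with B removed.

Comparing a few candidate routes:
F-C-D-E: 16 + 17 + 4 = 37
F-C-A-D-E: 16 + 22 + 21 + 4 = 63
F-A-D-E: 29 + 21 + 4 = 54
F-C-G-E: 16 + 14 + 26 = 56
F-C-E: 16 + 27 = 43
Best route has total 37.

37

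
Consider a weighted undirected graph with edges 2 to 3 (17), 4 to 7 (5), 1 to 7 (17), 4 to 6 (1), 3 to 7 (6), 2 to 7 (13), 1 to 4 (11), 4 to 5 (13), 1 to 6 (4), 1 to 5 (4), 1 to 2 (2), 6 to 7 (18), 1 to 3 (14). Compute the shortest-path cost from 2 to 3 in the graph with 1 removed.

17

Routes from 2 to 3 avoiding 1:
2→3: 17
2→7→3: 13 + 6 = 19
Shortest: 17.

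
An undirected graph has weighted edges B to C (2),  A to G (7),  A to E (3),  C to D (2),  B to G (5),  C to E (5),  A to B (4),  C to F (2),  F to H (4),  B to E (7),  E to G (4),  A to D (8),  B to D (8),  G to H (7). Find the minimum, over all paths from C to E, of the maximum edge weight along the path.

Checking several routes:
C - B - A - E: max(2, 4, 3) = 4
C - E: max(5) = 5
C - B - G - E: max(2, 5, 4) = 5
Smallest bottleneck: 4.

4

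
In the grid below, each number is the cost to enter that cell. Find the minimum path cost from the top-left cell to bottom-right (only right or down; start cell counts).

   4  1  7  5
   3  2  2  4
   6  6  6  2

15

Best path: (0,0)→(0,1)→(1,1)→(1,2)→(1,3)→(2,3)
Cost: 4 + 1 + 2 + 2 + 4 + 2 = 15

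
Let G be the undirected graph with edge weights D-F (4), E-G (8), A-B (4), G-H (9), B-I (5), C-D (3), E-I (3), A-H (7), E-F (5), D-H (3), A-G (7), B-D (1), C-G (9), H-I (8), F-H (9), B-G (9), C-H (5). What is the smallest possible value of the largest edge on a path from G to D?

7

Checking several routes:
G → A → B → D: max(7, 4, 1) = 7
G → A → H → D: max(7, 7, 3) = 7
G → A → H → C → D: max(7, 7, 5, 3) = 7
Best route has worst link 7.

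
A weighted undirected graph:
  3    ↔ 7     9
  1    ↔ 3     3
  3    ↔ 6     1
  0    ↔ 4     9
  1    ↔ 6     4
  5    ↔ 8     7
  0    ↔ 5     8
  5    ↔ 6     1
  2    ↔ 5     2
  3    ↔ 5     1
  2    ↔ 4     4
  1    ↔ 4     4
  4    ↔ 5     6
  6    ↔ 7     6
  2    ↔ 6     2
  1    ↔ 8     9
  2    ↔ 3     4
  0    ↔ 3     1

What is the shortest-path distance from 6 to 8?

Some routes from 6 to 8:
6 - 2 - 5 - 8: 2 + 2 + 7 = 11
6 - 5 - 8: 1 + 7 = 8
6 - 3 - 1 - 8: 1 + 3 + 9 = 13
6 - 3 - 5 - 8: 1 + 1 + 7 = 9
6 - 3 - 2 - 5 - 8: 1 + 4 + 2 + 7 = 14
6 - 1 - 8: 4 + 9 = 13
Shortest: 8.

8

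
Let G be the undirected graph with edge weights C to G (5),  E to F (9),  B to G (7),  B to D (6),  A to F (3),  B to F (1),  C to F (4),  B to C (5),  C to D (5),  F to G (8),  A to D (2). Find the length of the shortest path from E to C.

A few of the E→C routes:
E→F→C: 9 + 4 = 13
E→F→A→D→C: 9 + 3 + 2 + 5 = 19
E→F→B→C: 9 + 1 + 5 = 15
E→F→B→D→C: 9 + 1 + 6 + 5 = 21
Best route has total 13.

13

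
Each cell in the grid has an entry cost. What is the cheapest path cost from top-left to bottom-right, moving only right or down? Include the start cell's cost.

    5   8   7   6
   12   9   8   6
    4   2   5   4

Best path: r0c0 → r1c0 → r2c0 → r2c1 → r2c2 → r2c3
Cost: 5 + 12 + 4 + 2 + 5 + 4 = 32
For comparison, the top-then-right route costs 36.

32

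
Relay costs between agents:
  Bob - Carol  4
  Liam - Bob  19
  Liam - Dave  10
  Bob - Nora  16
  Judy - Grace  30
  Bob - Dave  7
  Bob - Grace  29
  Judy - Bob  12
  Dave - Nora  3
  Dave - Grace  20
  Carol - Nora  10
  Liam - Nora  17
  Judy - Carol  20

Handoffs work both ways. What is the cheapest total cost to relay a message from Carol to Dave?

A few of the Carol→Dave routes:
Carol-Bob-Liam-Dave: 4 + 19 + 10 = 33
Carol-Nora-Dave: 10 + 3 = 13
Carol-Bob-Nora-Dave: 4 + 16 + 3 = 23
Carol-Nora-Bob-Dave: 10 + 16 + 7 = 33
Carol-Bob-Dave: 4 + 7 = 11
Best route has total 11.

11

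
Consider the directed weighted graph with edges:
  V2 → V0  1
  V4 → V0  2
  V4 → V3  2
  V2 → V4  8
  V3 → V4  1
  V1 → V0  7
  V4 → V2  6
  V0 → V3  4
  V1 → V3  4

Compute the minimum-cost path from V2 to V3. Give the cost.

Candidate routes:
V2→V4→V3: 8 + 2 = 10
V2→V4→V0→V3: 8 + 2 + 4 = 14
V2→V0→V3: 1 + 4 = 5
Shortest: 5.

5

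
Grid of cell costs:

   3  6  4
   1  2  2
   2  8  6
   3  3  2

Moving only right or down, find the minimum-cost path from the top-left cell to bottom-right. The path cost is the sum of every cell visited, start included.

One optimal route is [0,0]→[1,0]→[2,0]→[3,0]→[3,1]→[3,2].
Its cost is 3 + 1 + 2 + 3 + 3 + 2 = 14.

14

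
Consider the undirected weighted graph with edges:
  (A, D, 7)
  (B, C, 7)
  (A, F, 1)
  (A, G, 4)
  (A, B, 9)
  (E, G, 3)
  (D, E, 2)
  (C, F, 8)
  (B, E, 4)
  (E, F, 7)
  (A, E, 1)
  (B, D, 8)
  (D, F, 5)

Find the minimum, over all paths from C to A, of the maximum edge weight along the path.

7

Some routes from C to A:
C -> B -> E -> F -> D -> A: max(7, 4, 7, 5, 7) = 7
C -> B -> E -> F -> A: max(7, 4, 7, 1) = 7
C -> B -> E -> A: max(7, 4, 1) = 7
Best route has worst link 7.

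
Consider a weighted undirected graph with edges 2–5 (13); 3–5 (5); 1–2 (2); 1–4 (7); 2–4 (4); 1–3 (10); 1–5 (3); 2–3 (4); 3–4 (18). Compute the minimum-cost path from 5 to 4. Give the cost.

9

Some routes from 5 to 4:
5 → 3 → 2 → 1 → 4: 5 + 4 + 2 + 7 = 18
5 → 1 → 4: 3 + 7 = 10
5 → 3 → 1 → 2 → 4: 5 + 10 + 2 + 4 = 21
5 → 1 → 2 → 4: 3 + 2 + 4 = 9
5 → 3 → 2 → 4: 5 + 4 + 4 = 13
5 → 2 → 4: 13 + 4 = 17
The minimum is 9.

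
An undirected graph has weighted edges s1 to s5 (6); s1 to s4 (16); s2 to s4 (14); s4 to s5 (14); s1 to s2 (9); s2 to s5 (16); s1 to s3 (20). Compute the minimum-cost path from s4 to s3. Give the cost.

36

Paths from s4 to s3:
s4 -> s2 -> s5 -> s1 -> s3: 14 + 16 + 6 + 20 = 56
s4 -> s5 -> s2 -> s1 -> s3: 14 + 16 + 9 + 20 = 59
s4 -> s1 -> s3: 16 + 20 = 36
s4 -> s5 -> s1 -> s3: 14 + 6 + 20 = 40
s4 -> s2 -> s1 -> s3: 14 + 9 + 20 = 43
Shortest: 36.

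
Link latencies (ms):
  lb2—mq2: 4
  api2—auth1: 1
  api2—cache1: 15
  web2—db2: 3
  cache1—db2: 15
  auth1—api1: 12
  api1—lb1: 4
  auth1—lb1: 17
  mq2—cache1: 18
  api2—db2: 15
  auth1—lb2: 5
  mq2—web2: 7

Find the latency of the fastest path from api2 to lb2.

6

Checking several routes:
api2 → db2 → web2 → mq2 → lb2: 15 + 3 + 7 + 4 = 29
api2 → cache1 → mq2 → lb2: 15 + 18 + 4 = 37
api2 → cache1 → db2 → web2 → mq2 → lb2: 15 + 15 + 3 + 7 + 4 = 44
api2 → auth1 → lb2: 1 + 5 = 6
Shortest: 6 ms.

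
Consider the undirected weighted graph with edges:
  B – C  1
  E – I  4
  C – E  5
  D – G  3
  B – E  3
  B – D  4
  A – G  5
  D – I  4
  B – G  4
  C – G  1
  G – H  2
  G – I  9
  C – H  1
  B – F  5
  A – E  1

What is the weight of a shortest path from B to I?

7

Comparing a few candidate routes:
B→D→I: 4 + 4 = 8
B→C→G→D→I: 1 + 1 + 3 + 4 = 9
B→E→I: 3 + 4 = 7
Best route has total 7.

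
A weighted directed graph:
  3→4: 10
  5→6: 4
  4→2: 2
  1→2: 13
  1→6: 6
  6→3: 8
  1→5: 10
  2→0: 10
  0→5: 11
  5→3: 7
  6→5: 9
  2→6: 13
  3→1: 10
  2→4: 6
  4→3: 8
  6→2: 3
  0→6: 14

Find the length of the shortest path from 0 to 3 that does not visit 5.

Routes from 0 to 3 avoiding 5:
0 → 6 → 2 → 4 → 3: 14 + 3 + 6 + 8 = 31
0 → 6 → 3: 14 + 8 = 22
Shortest: 22.

22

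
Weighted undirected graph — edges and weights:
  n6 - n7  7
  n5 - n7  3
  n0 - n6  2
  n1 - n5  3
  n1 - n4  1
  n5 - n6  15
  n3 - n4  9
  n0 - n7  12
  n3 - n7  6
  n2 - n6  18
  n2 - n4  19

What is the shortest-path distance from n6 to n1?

A few of the n6→n1 routes:
n6 - n5 - n7 - n3 - n4 - n1: 15 + 3 + 6 + 9 + 1 = 34
n6 - n0 - n7 - n5 - n1: 2 + 12 + 3 + 3 = 20
n6 - n7 - n3 - n4 - n1: 7 + 6 + 9 + 1 = 23
n6 - n7 - n5 - n1: 7 + 3 + 3 = 13
n6 - n5 - n1: 15 + 3 = 18
n6 - n0 - n7 - n3 - n4 - n1: 2 + 12 + 6 + 9 + 1 = 30
The minimum is 13.

13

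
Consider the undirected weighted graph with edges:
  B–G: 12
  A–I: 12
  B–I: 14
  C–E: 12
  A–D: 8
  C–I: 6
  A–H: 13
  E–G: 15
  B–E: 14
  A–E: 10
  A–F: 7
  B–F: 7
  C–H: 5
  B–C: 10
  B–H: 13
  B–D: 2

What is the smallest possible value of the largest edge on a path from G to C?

Checking several routes:
G → B → D → A → I → C: max(12, 2, 8, 12, 6) = 12
G → B → F → A → I → C: max(12, 7, 7, 12, 6) = 12
G → B → D → A → E → C: max(12, 2, 8, 10, 12) = 12
The minimum achievable maximum is 12.

12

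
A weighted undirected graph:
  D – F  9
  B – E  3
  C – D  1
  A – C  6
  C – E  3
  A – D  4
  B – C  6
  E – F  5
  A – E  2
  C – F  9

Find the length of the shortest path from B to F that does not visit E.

Paths from B to F avoiding E:
B→C→D→F: 6 + 1 + 9 = 16
B→C→F: 6 + 9 = 15
B→C→A→D→F: 6 + 6 + 4 + 9 = 25
The minimum is 15.

15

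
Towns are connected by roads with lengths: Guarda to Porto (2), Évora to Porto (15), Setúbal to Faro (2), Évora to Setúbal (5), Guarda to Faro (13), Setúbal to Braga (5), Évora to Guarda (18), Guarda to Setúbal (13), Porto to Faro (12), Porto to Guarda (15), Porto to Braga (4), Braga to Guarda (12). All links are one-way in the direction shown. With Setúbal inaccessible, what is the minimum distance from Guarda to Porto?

2

Candidate routes:
Guarda → Porto: 2
Best route has total 2.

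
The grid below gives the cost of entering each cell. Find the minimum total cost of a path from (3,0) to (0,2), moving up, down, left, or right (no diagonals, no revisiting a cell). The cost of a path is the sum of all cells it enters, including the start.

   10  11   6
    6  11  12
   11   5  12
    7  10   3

50

Cheapest: (3,0) → (3,1) → (2,1) → (1,1) → (0,1) → (0,2)
  7 + 10 + 5 + 11 + 11 + 6 = 50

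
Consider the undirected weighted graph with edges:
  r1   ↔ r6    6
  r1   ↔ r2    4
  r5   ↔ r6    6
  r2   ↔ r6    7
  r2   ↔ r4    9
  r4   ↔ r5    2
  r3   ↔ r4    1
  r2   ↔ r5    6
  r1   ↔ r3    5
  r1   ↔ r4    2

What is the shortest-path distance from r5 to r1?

Checking several routes:
r5 → r4 → r1: 2 + 2 = 4
r5 → r6 → r1: 6 + 6 = 12
r5 → r4 → r3 → r1: 2 + 1 + 5 = 8
r5 → r2 → r1: 6 + 4 = 10
r5 → r4 → r2 → r1: 2 + 9 + 4 = 15
The minimum is 4.

4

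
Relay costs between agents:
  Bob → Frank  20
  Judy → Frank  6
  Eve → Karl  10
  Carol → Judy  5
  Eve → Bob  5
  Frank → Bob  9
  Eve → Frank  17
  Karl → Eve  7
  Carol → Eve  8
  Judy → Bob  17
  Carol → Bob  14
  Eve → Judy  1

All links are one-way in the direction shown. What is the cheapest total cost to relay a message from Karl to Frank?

A few of the Karl→Frank routes:
Karl - Eve - Frank: 7 + 17 = 24
Karl - Eve - Bob - Frank: 7 + 5 + 20 = 32
Karl - Eve - Judy - Frank: 7 + 1 + 6 = 14
The minimum is 14.

14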